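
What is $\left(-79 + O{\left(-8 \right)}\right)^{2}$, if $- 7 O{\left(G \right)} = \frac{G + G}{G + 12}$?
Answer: $\frac{301401}{49} \approx 6151.0$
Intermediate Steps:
$O{\left(G \right)} = - \frac{2 G}{7 \left(12 + G\right)}$ ($O{\left(G \right)} = - \frac{\left(G + G\right) \frac{1}{G + 12}}{7} = - \frac{2 G \frac{1}{12 + G}}{7} = - \frac{2 G}{7 \left(12 + G\right)}$)
$\left(-79 + O{\left(-8 \right)}\right)^{2} = \left(-79 - - \frac{16}{84 + 7 \left(-8\right)}\right)^{2} = \left(-79 - - \frac{16}{84 - 56}\right)^{2} = \left(-79 - - \frac{16}{28}\right)^{2} = \left(-79 - \left(-16\right) \frac{1}{28}\right)^{2} = \left(-79 + \frac{4}{7}\right)^{2} = \left(- \frac{549}{7}\right)^{2} = \frac{301401}{49}$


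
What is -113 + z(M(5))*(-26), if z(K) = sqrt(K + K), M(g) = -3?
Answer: -113 - 26*I*sqrt(6) ≈ -113.0 - 63.687*I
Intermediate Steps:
z(K) = sqrt(2)*sqrt(K) (z(K) = sqrt(2*K) = sqrt(2)*sqrt(K))
-113 + z(M(5))*(-26) = -113 + (sqrt(2)*sqrt(-3))*(-26) = -113 + (sqrt(2)*(I*sqrt(3)))*(-26) = -113 + (I*sqrt(6))*(-26) = -113 - 26*I*sqrt(6)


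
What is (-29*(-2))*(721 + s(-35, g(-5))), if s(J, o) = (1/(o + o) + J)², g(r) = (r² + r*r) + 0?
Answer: 564137029/5000 ≈ 1.1283e+5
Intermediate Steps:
g(r) = 2*r² (g(r) = (r² + r²) + 0 = 2*r² + 0 = 2*r²)
s(J, o) = (J + 1/(2*o))² (s(J, o) = (1/(2*o) + J)² = (J + 1/(2*o))²)
(-29*(-2))*(721 + s(-35, g(-5))) = (-29*(-2))*(721 + (1 + 2*(-35)*(2*(-5)²))²/(4*(2*(-5)²)²)) = 58*(721 + (1 + 2*(-35)*(2*25))²/(4*(2*25)²)) = 58*(721 + (¼)*(1 + 2*(-35)*50)²/50²) = 58*(721 + (¼)*(1/2500)*(1 - 3500)²) = 58*(721 + (¼)*(1/2500)*(-3499)²) = 58*(721 + (¼)*(1/2500)*12243001) = 58*(721 + 12243001/10000) = 58*(19453001/10000) = 564137029/5000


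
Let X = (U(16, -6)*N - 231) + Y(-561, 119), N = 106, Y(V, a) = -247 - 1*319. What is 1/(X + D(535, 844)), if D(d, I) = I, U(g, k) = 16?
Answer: 1/1743 ≈ 0.00057372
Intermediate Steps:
Y(V, a) = -566 (Y(V, a) = -247 - 319 = -566)
X = 899 (X = (16*106 - 231) - 566 = (1696 - 231) - 566 = 1465 - 566 = 899)
1/(X + D(535, 844)) = 1/(899 + 844) = 1/1743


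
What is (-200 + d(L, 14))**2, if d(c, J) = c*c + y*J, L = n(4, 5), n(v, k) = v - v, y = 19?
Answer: 4356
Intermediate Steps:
n(v, k) = 0
L = 0
d(c, J) = c**2 + 19*J (d(c, J) = c*c + 19*J = c**2 + 19*J)
(-200 + d(L, 14))**2 = (-200 + (0**2 + 19*14))**2 = (-200 + (0 + 266))**2 = (-200 + 266)**2 = 66**2 = 4356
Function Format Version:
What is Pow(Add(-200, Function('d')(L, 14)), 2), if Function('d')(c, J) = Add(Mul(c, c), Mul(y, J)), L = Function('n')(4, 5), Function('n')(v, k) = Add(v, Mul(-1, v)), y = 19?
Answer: 4356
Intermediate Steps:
Function('n')(v, k) = 0
L = 0
Function('d')(c, J) = Add(Pow(c, 2), Mul(19, J)) (Function('d')(c, J) = Add(Mul(c, c), Mul(19, J)) = Add(Pow(c, 2), Mul(19, J)))
Pow(Add(-200, Function('d')(L, 14)), 2) = Pow(Add(-200, Add(Pow(0, 2), Mul(19, 14))), 2) = Pow(Add(-200, Add(0, 266)), 2) = Pow(Add(-200, 266), 2) = Pow(66, 2) = 4356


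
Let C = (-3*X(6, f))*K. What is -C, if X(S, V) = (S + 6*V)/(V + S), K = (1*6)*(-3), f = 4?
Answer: -162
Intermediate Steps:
K = -18 (K = 6*(-3) = -18)
X(S, V) = (S + 6*V)/(S + V)
C = 162 (C = -3*(6 + 6*4)/(6 + 4)*(-18) = -3*(6 + 24)/10*(-18) = -3*30/10*(-18) = -3*3*(-18) = -9*(-18) = 162)
-C = -1*162 = -162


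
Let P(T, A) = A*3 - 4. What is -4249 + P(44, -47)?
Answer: -4394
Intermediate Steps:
P(T, A) = -4 + 3*A (P(T, A) = 3*A - 4 = -4 + 3*A)
-4249 + P(44, -47) = -4249 + (-4 + 3*(-47)) = -4249 + (-4 - 141) = -4249 - 145 = -4394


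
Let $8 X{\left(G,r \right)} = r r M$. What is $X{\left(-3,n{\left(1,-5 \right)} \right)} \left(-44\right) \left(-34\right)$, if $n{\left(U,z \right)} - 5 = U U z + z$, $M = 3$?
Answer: $14025$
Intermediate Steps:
$n{\left(U,z \right)} = 5 + z + z U^{2}$ ($n{\left(U,z \right)} = 5 + \left(U U z + z\right) = 5 + \left(U^{2} z + z\right) = 5 + \left(z U^{2} + z\right) = 5 + \left(z + z U^{2}\right) = 5 + z + z U^{2}$)
$X{\left(G,r \right)} = \frac{3 r^{2}}{8}$ ($X{\left(G,r \right)} = \frac{r r 3}{8} = \frac{r^{2} \cdot 3}{8} = \frac{3 r^{2}}{8}$)
$X{\left(-3,n{\left(1,-5 \right)} \right)} \left(-44\right) \left(-34\right) = \frac{3 \left(5 - 5 - 5 \cdot 1^{2}\right)^{2}}{8} \left(-44\right) \left(-34\right) = \frac{3 \left(5 - 5 - 5\right)^{2}}{8} \left(-44\right) \left(-34\right) = \frac{3 \left(-5\right)^{2}}{8} \left(-44\right) \left(-34\right) = \frac{3}{8} \cdot 25 \left(-44\right) \left(-34\right) = \frac{75}{8} \left(-44\right) \left(-34\right) = \left(- \frac{825}{2}\right) \left(-34\right) = 14025$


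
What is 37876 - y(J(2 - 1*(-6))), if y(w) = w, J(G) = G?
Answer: 37868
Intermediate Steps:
37876 - y(J(2 - 1*(-6))) = 37876 - (2 - 1*(-6)) = 37876 - (2 + 6) = 37876 - 1*8 = 37876 - 8 = 37868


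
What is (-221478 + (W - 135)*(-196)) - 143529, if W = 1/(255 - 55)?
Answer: -16927399/50 ≈ -3.3855e+5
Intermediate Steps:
W = 1/200 ≈ 0.0050000
(-221478 + (W - 135)*(-196)) - 143529 = (-221478 + (1/200 - 135)*(-196)) - 143529 = (-221478 - 26999/200*(-196)) - 143529 = (-221478 + 1322951/50) - 143529 = -9750949/50 - 143529 = -16927399/50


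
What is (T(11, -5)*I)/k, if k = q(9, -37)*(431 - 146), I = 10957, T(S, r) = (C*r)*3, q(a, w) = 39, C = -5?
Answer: 54785/741 ≈ 73.934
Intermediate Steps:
T(S, r) = -15*r (T(S, r) = -5*r*3 = -15*r)
k = 11115 (k = 39*(431 - 146) = 39*285 = 11115)
(T(11, -5)*I)/k = (-15*(-5)*10957)/11115 = (75*10957)*(1/11115) = 821775*(1/11115) = 54785/741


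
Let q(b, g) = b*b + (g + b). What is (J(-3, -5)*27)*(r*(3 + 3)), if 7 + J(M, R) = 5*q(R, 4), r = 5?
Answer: 91530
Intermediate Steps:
q(b, g) = b + g + b² (q(b, g) = b² + (b + g) = b + g + b²)
J(M, R) = 13 + 5*R + 5*R² (J(M, R) = -7 + 5*(R + 4 + R²) = -7 + 5*(4 + R + R²) = -7 + (20 + 5*R + 5*R²) = 13 + 5*R + 5*R²)
(J(-3, -5)*27)*(r*(3 + 3)) = ((13 + 5*(-5) + 5*(-5)²)*27)*(5*(3 + 3)) = ((13 - 25 + 5*25)*27)*(5*6) = ((13 - 25 + 125)*27)*30 = (113*27)*30 = 3051*30 = 91530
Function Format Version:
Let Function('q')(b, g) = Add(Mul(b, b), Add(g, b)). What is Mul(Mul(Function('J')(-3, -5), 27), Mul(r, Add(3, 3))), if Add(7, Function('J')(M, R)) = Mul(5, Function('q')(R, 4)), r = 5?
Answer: 91530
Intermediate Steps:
Function('q')(b, g) = Add(b, g, Pow(b, 2)) (Function('q')(b, g) = Add(Pow(b, 2), Add(b, g)) = Add(b, g, Pow(b, 2)))
Function('J')(M, R) = Add(13, Mul(5, R), Mul(5, Pow(R, 2))) (Function('J')(M, R) = Add(-7, Mul(5, Add(R, 4, Pow(R, 2)))) = Add(-7, Mul(5, Add(4, R, Pow(R, 2)))) = Add(-7, Add(20, Mul(5, R), Mul(5, Pow(R, 2)))) = Add(13, Mul(5, R), Mul(5, Pow(R, 2))))
Mul(Mul(Function('J')(-3, -5), 27), Mul(r, Add(3, 3))) = Mul(Mul(Add(13, Mul(5, -5), Mul(5, Pow(-5, 2))), 27), Mul(5, Add(3, 3))) = Mul(Mul(Add(13, -25, Mul(5, 25)), 27), Mul(5, 6)) = Mul(Mul(Add(13, -25, 125), 27), 30) = Mul(Mul(113, 27), 30) = Mul(3051, 30) = 91530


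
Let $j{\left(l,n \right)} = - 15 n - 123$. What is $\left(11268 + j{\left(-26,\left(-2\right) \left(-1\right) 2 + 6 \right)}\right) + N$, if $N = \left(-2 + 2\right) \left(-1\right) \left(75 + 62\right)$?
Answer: $10995$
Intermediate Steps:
$j{\left(l,n \right)} = -123 - 15 n$
$N = 0$ ($N = 0 \left(-1\right) 137 = 0 \cdot 137 = 0$)
$\left(11268 + j{\left(-26,\left(-2\right) \left(-1\right) 2 + 6 \right)}\right) + N = \left(11268 - \left(123 + 15 \left(\left(-2\right) \left(-1\right) 2 + 6\right)\right)\right) + 0 = \left(11268 - \left(123 + 15 \left(2 \cdot 2 + 6\right)\right)\right) + 0 = \left(11268 - \left(123 + 15 \left(4 + 6\right)\right)\right) + 0 = \left(11268 - 273\right) + 0 = 10995 + 0 = 10995$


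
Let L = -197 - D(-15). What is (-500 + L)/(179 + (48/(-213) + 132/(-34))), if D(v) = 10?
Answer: -853349/211095 ≈ -4.0425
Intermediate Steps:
L = -207 (L = -197 - 1*10 = -197 - 10 = -207)
(-500 + L)/(179 + (48/(-213) + 132/(-34))) = (-500 - 207)/(179 + (48/(-213) + 132/(-34))) = -707/(179 + (48*(-1/213) + 132*(-1/34))) = -707/(179 + (-16/71 - 66/17)) = -707/(179 - 4958/1207) = -707/211095/1207 = -707*1207/211095 = -853349/211095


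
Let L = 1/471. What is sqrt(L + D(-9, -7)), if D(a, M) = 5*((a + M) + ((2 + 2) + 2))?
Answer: I*sqrt(11091579)/471 ≈ 7.0709*I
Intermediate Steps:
D(a, M) = 30 + 5*M + 5*a (D(a, M) = 5*((M + a) + (4 + 2)) = 5*((M + a) + 6) = 5*(6 + M + a) = 30 + 5*M + 5*a)
L = 1/471 ≈ 0.0021231
sqrt(L + D(-9, -7)) = sqrt(1/471 + (30 + 5*(-7) + 5*(-9))) = sqrt(1/471 + (30 - 35 - 45)) = sqrt(1/471 - 50) = sqrt(-23549/471) = I*sqrt(11091579)/471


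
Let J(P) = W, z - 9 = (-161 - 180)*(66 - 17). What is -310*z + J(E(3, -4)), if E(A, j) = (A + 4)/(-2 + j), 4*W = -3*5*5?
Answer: 20707925/4 ≈ 5.1770e+6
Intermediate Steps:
W = -75/4 (W = (-3*5*5)/4 = (-15*5)/4 = (1/4)*(-75) = -75/4 ≈ -18.750)
E(A, j) = (4 + A)/(-2 + j)
z = -16700 (z = 9 + (-161 - 180)*(66 - 17) = 9 - 341*49 = 9 - 16709 = -16700)
J(P) = -75/4
-310*z + J(E(3, -4)) = -310*(-16700) - 75/4 = 5177000 - 75/4 = 20707925/4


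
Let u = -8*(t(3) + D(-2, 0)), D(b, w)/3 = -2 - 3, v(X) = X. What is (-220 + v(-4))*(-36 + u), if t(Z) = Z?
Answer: -13440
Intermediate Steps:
D(b, w) = -15 (D(b, w) = 3*(-2 - 3) = 3*(-5) = -15)
u = 96 (u = -8*(3 - 15) = -8*(-12) = 96)
(-220 + v(-4))*(-36 + u) = (-220 - 4)*(-36 + 96) = -224*60 = -13440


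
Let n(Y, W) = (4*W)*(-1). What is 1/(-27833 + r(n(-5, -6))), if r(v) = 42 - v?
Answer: -1/27815 ≈ -3.5952e-5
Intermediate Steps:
n(Y, W) = -4*W
1/(-27833 + r(n(-5, -6))) = 1/(-27833 + (42 - (-4)*(-6))) = 1/(-27833 + (42 - 1*24)) = 1/(-27833 + (42 - 24)) = 1/(-27833 + 18) = 1/(-27815) = -1/27815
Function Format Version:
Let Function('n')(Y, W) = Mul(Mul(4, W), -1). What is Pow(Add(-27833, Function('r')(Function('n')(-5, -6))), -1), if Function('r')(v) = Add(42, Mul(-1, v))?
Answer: Rational(-1, 27815) ≈ -3.5952e-5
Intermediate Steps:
Function('n')(Y, W) = Mul(-4, W)
Pow(Add(-27833, Function('r')(Function('n')(-5, -6))), -1) = Pow(Add(-27833, Add(42, Mul(-1, Mul(-4, -6)))), -1) = Pow(Add(-27833, Add(42, Mul(-1, 24))), -1) = Pow(Add(-27833, Add(42, -24)), -1) = Pow(Add(-27833, 18), -1) = Pow(-27815, -1) = Rational(-1, 27815)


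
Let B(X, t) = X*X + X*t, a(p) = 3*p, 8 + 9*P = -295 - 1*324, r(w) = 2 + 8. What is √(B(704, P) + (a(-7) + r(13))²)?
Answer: 55*√1329/3 ≈ 668.35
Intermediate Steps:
r(w) = 10
P = -209/3 (P = -8/9 + (-295 - 1*324)/9 = -8/9 + (-295 - 324)/9 = -8/9 + (⅑)*(-619) = -8/9 - 619/9 = -209/3 ≈ -69.667)
B(X, t) = X² + X*t
√(B(704, P) + (a(-7) + r(13))²) = √(704*(704 - 209/3) + (3*(-7) + 10)²) = √(704*(1903/3) + (-21 + 10)²) = √(1339712/3 + (-11)²) = √(1339712/3 + 121) = √(1340075/3) = 55*√1329/3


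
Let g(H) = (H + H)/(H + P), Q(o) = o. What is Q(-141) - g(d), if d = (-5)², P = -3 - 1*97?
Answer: -421/3 ≈ -140.33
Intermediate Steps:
P = -100 (P = -3 - 97 = -100)
d = 25
g(H) = 2*H/(-100 + H) (g(H) = (H + H)/(H - 100) = (2*H)/(-100 + H) = 2*H/(-100 + H))
Q(-141) - g(d) = -141 - 2*25/(-100 + 25) = -141 - 2*25/(-75) = -141 - 2*25*(-1)/75 = -141 - 1*(-⅔) = -141 + ⅔ = -421/3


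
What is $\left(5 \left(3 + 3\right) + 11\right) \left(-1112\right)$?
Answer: $-45592$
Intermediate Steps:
$\left(5 \left(3 + 3\right) + 11\right) \left(-1112\right) = \left(5 \cdot 6 + 11\right) \left(-1112\right) = \left(30 + 11\right) \left(-1112\right) = 41 \left(-1112\right) = -45592$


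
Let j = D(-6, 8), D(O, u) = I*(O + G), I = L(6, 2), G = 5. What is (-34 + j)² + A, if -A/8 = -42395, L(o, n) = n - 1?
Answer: 340385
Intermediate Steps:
L(o, n) = -1 + n
A = 339160 (A = -8*(-42395) = 339160)
I = 1 (I = -1 + 2 = 1)
D(O, u) = 5 + O (D(O, u) = 1*(O + 5) = 1*(5 + O) = 5 + O)
j = -1 (j = 5 - 6 = -1)
(-34 + j)² + A = (-34 - 1)² + 339160 = (-35)² + 339160 = 1225 + 339160 = 340385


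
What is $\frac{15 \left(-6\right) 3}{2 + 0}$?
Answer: $-135$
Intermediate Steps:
$\frac{15 \left(-6\right) 3}{2 + 0} = \frac{\left(-90\right) 3}{2} = \left(-270\right) \frac{1}{2} = -135$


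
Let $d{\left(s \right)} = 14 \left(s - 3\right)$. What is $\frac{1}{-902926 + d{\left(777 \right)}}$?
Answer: $- \frac{1}{892090} \approx -1.121 \cdot 10^{-6}$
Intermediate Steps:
$d{\left(s \right)} = -42 + 14 s$ ($d{\left(s \right)} = 14 \left(-3 + s\right) = -42 + 14 s$)
$\frac{1}{-902926 + d{\left(777 \right)}} = \frac{1}{-902926 + \left(-42 + 14 \cdot 777\right)} = \frac{1}{-902926 + \left(-42 + 10878\right)} = \frac{1}{-902926 + 10836} = \frac{1}{-892090} = - \frac{1}{892090}$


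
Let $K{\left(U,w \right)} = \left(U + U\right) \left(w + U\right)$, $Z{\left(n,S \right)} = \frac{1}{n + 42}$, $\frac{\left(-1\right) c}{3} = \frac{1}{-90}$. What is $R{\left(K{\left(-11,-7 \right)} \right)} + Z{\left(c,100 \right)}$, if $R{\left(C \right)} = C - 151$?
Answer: $\frac{308975}{1261} \approx 245.02$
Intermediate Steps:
$c = \frac{1}{30}$ ($c = - \frac{3}{-90} = \left(-3\right) \left(- \frac{1}{90}\right) = \frac{1}{30} \approx 0.033333$)
$Z{\left(n,S \right)} = \frac{1}{42 + n}$
$K{\left(U,w \right)} = 2 U \left(U + w\right)$
$R{\left(C \right)} = -151 + C$
$R{\left(K{\left(-11,-7 \right)} \right)} + Z{\left(c,100 \right)} = \left(-151 + 2 \left(-11\right) \left(-11 - 7\right)\right) + \frac{1}{42 + \frac{1}{30}} = \left(-151 + 2 \left(-11\right) \left(-18\right)\right) + \frac{1}{\frac{1261}{30}} = \left(-151 + 396\right) + \frac{30}{1261} = 245 + \frac{30}{1261} = \frac{308975}{1261}$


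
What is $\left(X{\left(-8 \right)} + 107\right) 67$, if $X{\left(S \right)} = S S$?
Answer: $11457$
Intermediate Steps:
$X{\left(S \right)} = S^{2}$
$\left(X{\left(-8 \right)} + 107\right) 67 = \left(\left(-8\right)^{2} + 107\right) 67 = \left(64 + 107\right) 67 = 171 \cdot 67 = 11457$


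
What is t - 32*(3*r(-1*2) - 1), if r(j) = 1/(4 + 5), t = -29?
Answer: -23/3 ≈ -7.6667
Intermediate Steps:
r(j) = ⅑ (r(j) = 1/9 = ⅑)
t - 32*(3*r(-1*2) - 1) = -29 - 32*(3*(⅑) - 1) = -29 - 32*(⅓ - 1) = -29 - 32*(-⅔) = -29 + 64/3 = -23/3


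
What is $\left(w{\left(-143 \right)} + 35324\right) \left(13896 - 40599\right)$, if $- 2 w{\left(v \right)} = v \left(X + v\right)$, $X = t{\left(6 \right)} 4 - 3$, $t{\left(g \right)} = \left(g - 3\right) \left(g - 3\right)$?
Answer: $-733237677$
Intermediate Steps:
$t{\left(g \right)} = \left(-3 + g\right)^{2}$ ($t{\left(g \right)} = \left(-3 + g\right) \left(-3 + g\right) = \left(-3 + g\right)^{2}$)
$X = 33$ ($X = \left(-3 + 6\right)^{2} \cdot 4 - 3 = 3^{2} \cdot 4 - 3 = 9 \cdot 4 - 3 = 36 - 3 = 33$)
$w{\left(v \right)} = - \frac{v \left(33 + v\right)}{2}$
$\left(w{\left(-143 \right)} + 35324\right) \left(13896 - 40599\right) = \left(\left(- \frac{1}{2}\right) \left(-143\right) \left(33 - 143\right) + 35324\right) \left(13896 - 40599\right) = \left(\left(- \frac{1}{2}\right) \left(-143\right) \left(-110\right) + 35324\right) \left(-26703\right) = \left(-7865 + 35324\right) \left(-26703\right) = 27459 \left(-26703\right) = -733237677$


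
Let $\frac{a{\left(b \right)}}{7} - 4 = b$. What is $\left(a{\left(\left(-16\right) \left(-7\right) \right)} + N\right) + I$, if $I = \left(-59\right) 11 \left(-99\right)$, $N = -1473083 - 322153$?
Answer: $-1730173$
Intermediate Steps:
$a{\left(b \right)} = 28 + 7 b$
$N = -1795236$ ($N = -1473083 - 322153 = -1795236$)
$I = 64251$ ($I = \left(-649\right) \left(-99\right) = 64251$)
$\left(a{\left(\left(-16\right) \left(-7\right) \right)} + N\right) + I = \left(\left(28 + 7 \left(\left(-16\right) \left(-7\right)\right)\right) - 1795236\right) + 64251 = \left(\left(28 + 7 \cdot 112\right) - 1795236\right) + 64251 = \left(\left(28 + 784\right) - 1795236\right) + 64251 = \left(812 - 1795236\right) + 64251 = -1794424 + 64251 = -1730173$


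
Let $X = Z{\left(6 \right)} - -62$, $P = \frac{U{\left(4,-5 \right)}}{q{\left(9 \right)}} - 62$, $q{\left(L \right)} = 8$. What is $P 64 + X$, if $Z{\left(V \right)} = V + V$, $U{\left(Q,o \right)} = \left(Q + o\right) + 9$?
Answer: $-3830$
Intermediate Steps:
$U{\left(Q,o \right)} = 9 + Q + o$
$Z{\left(V \right)} = 2 V$
$P = -61$ ($P = \frac{9 + 4 - 5}{8} - 62 = 8 \cdot \frac{1}{8} - 62 = 1 - 62 = -61$)
$X = 74$ ($X = 2 \cdot 6 - -62 = 12 + 62 = 74$)
$P 64 + X = \left(-61\right) 64 + 74 = -3904 + 74 = -3830$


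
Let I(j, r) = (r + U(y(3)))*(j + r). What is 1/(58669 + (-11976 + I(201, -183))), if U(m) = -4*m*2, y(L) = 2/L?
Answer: 1/43303 ≈ 2.3093e-5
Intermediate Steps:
U(m) = -8*m
I(j, r) = (-16/3 + r)*(j + r) (I(j, r) = (r - 16/3)*(j + r) = (-16/3 + r)*(j + r))
1/(58669 + (-11976 + I(201, -183))) = 1/(58669 + (-11976 + ((-183)² - 16/3*201 - 16/3*(-183) + 201*(-183)))) = 1/(58669 + (-11976 + (33489 - 1072 + 976 - 36783))) = 1/(58669 + (-11976 - 3390)) = 1/(58669 - 15366) = 1/43303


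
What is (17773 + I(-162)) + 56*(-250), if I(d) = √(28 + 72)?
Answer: 3783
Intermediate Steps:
I(d) = 10 (I(d) = √100 = 10)
(17773 + I(-162)) + 56*(-250) = (17773 + 10) + 56*(-250) = 17783 - 14000 = 3783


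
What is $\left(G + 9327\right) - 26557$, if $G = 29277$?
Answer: $12047$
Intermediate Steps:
$\left(G + 9327\right) - 26557 = \left(29277 + 9327\right) - 26557 = 38604 - 26557 = 12047$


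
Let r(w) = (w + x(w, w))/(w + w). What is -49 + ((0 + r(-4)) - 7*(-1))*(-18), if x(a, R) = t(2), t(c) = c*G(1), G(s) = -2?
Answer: -193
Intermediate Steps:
t(c) = -2*c (t(c) = c*(-2) = -2*c)
x(a, R) = -4 (x(a, R) = -2*2 = -4)
r(w) = (-4 + w)/(2*w) (r(w) = (w - 4)/(w + w) = (-4 + w)/((2*w)) = (-4 + w)*(1/(2*w)) = (-4 + w)/(2*w))
-49 + ((0 + r(-4)) - 7*(-1))*(-18) = -49 + ((0 + (½)*(-4 - 4)/(-4)) - 7*(-1))*(-18) = -49 + ((0 + (½)*(-¼)*(-8)) + 7)*(-18) = -49 + ((0 + 1) + 7)*(-18) = -49 + (1 + 7)*(-18) = -49 + 8*(-18) = -49 - 144 = -193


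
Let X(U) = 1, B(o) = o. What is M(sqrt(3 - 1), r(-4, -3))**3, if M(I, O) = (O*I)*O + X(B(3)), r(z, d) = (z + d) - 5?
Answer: 124417 + 5972400*sqrt(2) ≈ 8.5707e+6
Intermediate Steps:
r(z, d) = -5 + d + z (r(z, d) = (d + z) - 5 = -5 + d + z)
M(I, O) = 1 + I*O**2 (M(I, O) = (O*I)*O + 1 = (I*O)*O + 1 = I*O**2 + 1 = 1 + I*O**2)
M(sqrt(3 - 1), r(-4, -3))**3 = (1 + sqrt(3 - 1)*(-5 - 3 - 4)**2)**3 = (1 + sqrt(2)*(-12)**2)**3 = (1 + sqrt(2)*144)**3 = (1 + 144*sqrt(2))**3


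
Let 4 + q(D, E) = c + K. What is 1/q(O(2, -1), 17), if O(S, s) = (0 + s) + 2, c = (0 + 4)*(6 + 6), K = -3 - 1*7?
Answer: 1/34 ≈ 0.029412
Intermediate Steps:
K = -10 (K = -3 - 7 = -10)
c = 48 (c = 4*12 = 48)
O(S, s) = 2 + s (O(S, s) = s + 2 = 2 + s)
q(D, E) = 34 (q(D, E) = -4 + (48 - 10) = -4 + 38 = 34)
1/q(O(2, -1), 17) = 1/34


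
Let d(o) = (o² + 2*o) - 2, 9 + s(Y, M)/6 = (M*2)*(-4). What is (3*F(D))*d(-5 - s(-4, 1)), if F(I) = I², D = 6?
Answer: 1036908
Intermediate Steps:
s(Y, M) = -54 - 48*M (s(Y, M) = -54 + 6*((M*2)*(-4)) = -54 + 6*((2*M)*(-4)) = -54 + 6*(-8*M) = -54 - 48*M)
d(o) = -2 + o² + 2*o
(3*F(D))*d(-5 - s(-4, 1)) = (3*6²)*(-2 + (-5 - (-54 - 48*1))² + 2*(-5 - (-54 - 48*1))) = (3*36)*(-2 + (-5 - (-54 - 48))² + 2*(-5 - (-54 - 48))) = 108*(-2 + (-5 - 1*(-102))² + 2*(-5 - 1*(-102))) = 108*(-2 + (-5 + 102)² + 2*(-5 + 102)) = 108*(-2 + 97² + 2*97) = 108*(-2 + 9409 + 194) = 108*9601 = 1036908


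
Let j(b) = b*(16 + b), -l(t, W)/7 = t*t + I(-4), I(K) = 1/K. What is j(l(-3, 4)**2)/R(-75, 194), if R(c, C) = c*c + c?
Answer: 144734681/56832 ≈ 2546.7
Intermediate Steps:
I(K) = 1/K
R(c, C) = c + c**2 (R(c, C) = c**2 + c = c + c**2)
l(t, W) = 7/4 - 7*t**2 (l(t, W) = -7*(t*t + 1/(-4)) = -7*(t**2 - 1/4) = -7*(-1/4 + t**2) = 7/4 - 7*t**2)
j(l(-3, 4)**2)/R(-75, 194) = ((7/4 - 7*(-3)**2)**2*(16 + (7/4 - 7*(-3)**2)**2))/((-75*(1 - 75))) = ((7/4 - 7*9)**2*(16 + (7/4 - 7*9)**2))/((-75*(-74))) = ((7/4 - 63)**2*(16 + (7/4 - 63)**2))/5550 = ((-245/4)**2*(16 + (-245/4)**2))*(1/5550) = (60025*(16 + 60025/16)/16)*(1/5550) = ((60025/16)*(60281/16))*(1/5550) = (3618367025/256)*(1/5550) = 144734681/56832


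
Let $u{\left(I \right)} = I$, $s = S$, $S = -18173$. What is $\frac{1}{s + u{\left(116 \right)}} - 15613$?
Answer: $- \frac{281923942}{18057} \approx -15613.0$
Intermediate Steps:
$s = -18173$
$\frac{1}{s + u{\left(116 \right)}} - 15613 = \frac{1}{-18173 + 116} - 15613 = \frac{1}{-18057} - 15613 = - \frac{1}{18057} - 15613 = - \frac{281923942}{18057}$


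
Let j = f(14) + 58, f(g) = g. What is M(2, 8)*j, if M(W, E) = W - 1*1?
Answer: 72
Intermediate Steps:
M(W, E) = -1 + W (M(W, E) = W - 1 = -1 + W)
j = 72 (j = 14 + 58 = 72)
M(2, 8)*j = (-1 + 2)*72 = 1*72 = 72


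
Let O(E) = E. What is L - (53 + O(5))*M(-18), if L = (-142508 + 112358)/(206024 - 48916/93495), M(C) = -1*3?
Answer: 1674398914743/9631082482 ≈ 173.85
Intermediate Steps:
M(C) = -3
L = -1409437125/9631082482 (L = -30150/(206024 - 48916*1/93495) = -30150/(206024 - 48916/93495) = -30150/19262164964/93495 = -30150*93495/19262164964 = -1409437125/9631082482 ≈ -0.14634)
L - (53 + O(5))*M(-18) = -1409437125/9631082482 - (53 + 5)*(-3) = -1409437125/9631082482 - 58*(-3) = -1409437125/9631082482 - 1*(-174) = -1409437125/9631082482 + 174 = 1674398914743/9631082482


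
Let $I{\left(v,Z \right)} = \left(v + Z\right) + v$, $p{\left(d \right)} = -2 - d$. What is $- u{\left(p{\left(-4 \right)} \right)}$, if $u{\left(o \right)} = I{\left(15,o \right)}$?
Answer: $-32$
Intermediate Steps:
$I{\left(v,Z \right)} = Z + 2 v$ ($I{\left(v,Z \right)} = \left(Z + v\right) + v = Z + 2 v$)
$u{\left(o \right)} = 30 + o$ ($u{\left(o \right)} = o + 2 \cdot 15 = o + 30 = 30 + o$)
$- u{\left(p{\left(-4 \right)} \right)} = - (30 - -2) = - (30 + \left(-2 + 4\right)) = - (30 + 2) = \left(-1\right) 32 = -32$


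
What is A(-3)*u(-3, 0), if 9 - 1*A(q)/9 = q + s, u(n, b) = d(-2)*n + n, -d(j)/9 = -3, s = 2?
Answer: -7560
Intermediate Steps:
d(j) = 27 (d(j) = -9*(-3) = 27)
u(n, b) = 28*n (u(n, b) = 27*n + n = 28*n)
A(q) = 63 - 9*q (A(q) = 81 - 9*(q + 2) = 81 - 9*(2 + q) = 81 + (-18 - 9*q) = 63 - 9*q)
A(-3)*u(-3, 0) = (63 - 9*(-3))*(28*(-3)) = (63 + 27)*(-84) = 90*(-84) = -7560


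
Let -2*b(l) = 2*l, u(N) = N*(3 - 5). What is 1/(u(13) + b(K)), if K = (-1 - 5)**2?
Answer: -1/62 ≈ -0.016129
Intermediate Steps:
u(N) = -2*N (u(N) = N*(-2) = -2*N)
K = 36 (K = (-6)**2 = 36)
b(l) = -l
1/(u(13) + b(K)) = 1/(-2*13 - 1*36) = 1/(-26 - 36) = 1/(-62) = -1/62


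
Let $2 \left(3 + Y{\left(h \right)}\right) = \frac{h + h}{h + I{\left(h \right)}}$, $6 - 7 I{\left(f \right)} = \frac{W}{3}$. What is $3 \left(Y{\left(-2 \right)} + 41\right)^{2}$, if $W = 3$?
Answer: $\frac{126736}{27} \approx 4693.9$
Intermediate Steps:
$I{\left(f \right)} = \frac{5}{7}$ ($I{\left(f \right)} = \frac{6}{7} - \frac{3 \cdot \frac{1}{3}}{7} = \frac{6}{7} - \frac{1}{7} = \frac{5}{7}$)
$Y{\left(h \right)} = -3 + \frac{h}{\frac{5}{7} + h}$ ($Y{\left(h \right)} = -3 + \frac{\left(h + h\right) \frac{1}{h + \frac{5}{7}}}{2} = -3 + \frac{2 h \frac{1}{\frac{5}{7} + h}}{2} = -3 + \frac{h}{\frac{5}{7} + h}$)
$3 \left(Y{\left(-2 \right)} + 41\right)^{2} = 3 \left(\frac{-15 - -28}{5 + 7 \left(-2\right)} + 41\right)^{2} = 3 \left(\frac{-15 + 28}{5 - 14} + 41\right)^{2} = 3 \left(\frac{1}{-9} \cdot 13 + 41\right)^{2} = 3 \left(\left(- \frac{1}{9}\right) 13 + 41\right)^{2} = 3 \left(- \frac{13}{9} + 41\right)^{2} = 3 \left(\frac{356}{9}\right)^{2} = 3 \cdot \frac{126736}{81} = \frac{126736}{27}$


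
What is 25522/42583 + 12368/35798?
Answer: 720151550/762193117 ≈ 0.94484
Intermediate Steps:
25522/42583 + 12368/35798 = 25522*(1/42583) + 12368*(1/35798) = 25522/42583 + 6184/17899 = 720151550/762193117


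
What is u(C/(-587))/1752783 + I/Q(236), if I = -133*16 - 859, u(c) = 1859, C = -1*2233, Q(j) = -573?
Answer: 1745542676/334781553 ≈ 5.2140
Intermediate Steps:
C = -2233
I = -2987 (I = -2128 - 859 = -2987)
u(C/(-587))/1752783 + I/Q(236) = 1859/1752783 - 2987/(-573) = 1859*(1/1752783) - 2987*(-1/573) = 1859/1752783 + 2987/573 = 1745542676/334781553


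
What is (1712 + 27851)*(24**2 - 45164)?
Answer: -1318155044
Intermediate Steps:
(1712 + 27851)*(24**2 - 45164) = 29563*(576 - 45164) = 29563*(-44588) = -1318155044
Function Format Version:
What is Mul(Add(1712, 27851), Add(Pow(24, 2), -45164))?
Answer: -1318155044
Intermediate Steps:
Mul(Add(1712, 27851), Add(Pow(24, 2), -45164)) = Mul(29563, Add(576, -45164)) = Mul(29563, -44588) = -1318155044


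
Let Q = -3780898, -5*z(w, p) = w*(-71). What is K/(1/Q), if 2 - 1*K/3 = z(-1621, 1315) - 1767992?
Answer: -101574516674334/5 ≈ -2.0315e+13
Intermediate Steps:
z(w, p) = 71*w/5 (z(w, p) = -w*(-71)/5 = -(-71)*w/5 = 71*w/5)
K = 26865183/5 (K = 6 - 3*((71/5)*(-1621) - 1767992) = 6 - 3*(-115091/5 - 1767992) = 6 - 3*(-8955051/5) = 6 + 26865153/5 = 26865183/5 ≈ 5.3730e+6)
K/(1/Q) = 26865183/(5*(1/(-3780898))) = 26865183/(5*(-1/3780898)) = (26865183/5)*(-3780898) = -101574516674334/5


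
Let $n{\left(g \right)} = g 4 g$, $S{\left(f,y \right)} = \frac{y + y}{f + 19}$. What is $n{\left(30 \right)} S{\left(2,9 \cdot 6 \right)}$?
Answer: $\frac{129600}{7} \approx 18514.0$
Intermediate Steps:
$S{\left(f,y \right)} = \frac{2 y}{19 + f}$
$n{\left(g \right)} = 4 g^{2}$ ($n{\left(g \right)} = 4 g g = 4 g^{2}$)
$n{\left(30 \right)} S{\left(2,9 \cdot 6 \right)} = 4 \cdot 30^{2} \frac{2 \cdot 9 \cdot 6}{19 + 2} = 4 \cdot 900 \cdot 2 \cdot 54 \cdot \frac{1}{21} = 3600 \cdot 2 \cdot 54 \cdot \frac{1}{21} = 3600 \cdot \frac{36}{7} = \frac{129600}{7}$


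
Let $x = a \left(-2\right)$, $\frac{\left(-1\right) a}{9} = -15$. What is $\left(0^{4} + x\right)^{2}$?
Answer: $72900$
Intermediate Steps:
$a = 135$ ($a = \left(-9\right) \left(-15\right) = 135$)
$x = -270$ ($x = 135 \left(-2\right) = -270$)
$\left(0^{4} + x\right)^{2} = \left(0^{4} - 270\right)^{2} = \left(0 - 270\right)^{2} = \left(-270\right)^{2} = 72900$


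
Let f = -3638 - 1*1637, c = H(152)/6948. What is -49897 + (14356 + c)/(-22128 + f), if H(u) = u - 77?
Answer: -3166763717677/63465348 ≈ -49898.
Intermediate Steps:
H(u) = -77 + u
c = 25/2316 (c = (-77 + 152)/6948 = 75*(1/6948) = 25/2316 ≈ 0.010794)
f = -5275 (f = -3638 - 1637 = -5275)
-49897 + (14356 + c)/(-22128 + f) = -49897 + (14356 + 25/2316)/(-22128 - 5275) = -49897 + (33248521/2316)/(-27403) = -49897 + (33248521/2316)*(-1/27403) = -49897 - 33248521/63465348 = -3166763717677/63465348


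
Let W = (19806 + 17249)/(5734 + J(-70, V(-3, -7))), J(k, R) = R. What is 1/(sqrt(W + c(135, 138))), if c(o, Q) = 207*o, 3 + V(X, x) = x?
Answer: 6*sqrt(25439083365)/159994235 ≈ 0.0059813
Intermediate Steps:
V(X, x) = -3 + x
W = 37055/5724 (W = (19806 + 17249)/(5734 + (-3 - 7)) = 37055/(5734 - 10) = 37055/5724 ≈ 6.4736)
1/(sqrt(W + c(135, 138))) = 1/(sqrt(37055/5724 + 207*135)) = 1/(sqrt(37055/5724 + 27945)) = 1/(sqrt(159994235/5724)) = 1/(sqrt(25439083365)/954) = 6*sqrt(25439083365)/159994235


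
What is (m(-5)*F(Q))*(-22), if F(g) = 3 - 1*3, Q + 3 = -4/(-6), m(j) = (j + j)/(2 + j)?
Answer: 0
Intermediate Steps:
m(j) = 2*j/(2 + j) (m(j) = (2*j)/(2 + j) = 2*j/(2 + j))
Q = -7/3 (Q = -3 - 4/(-6) = -3 - 4*(-⅙) = -3 + ⅔ = -7/3 ≈ -2.3333)
F(g) = 0 (F(g) = 3 - 3 = 0)
(m(-5)*F(Q))*(-22) = ((2*(-5)/(2 - 5))*0)*(-22) = ((2*(-5)/(-3))*0)*(-22) = ((2*(-5)*(-⅓))*0)*(-22) = ((10/3)*0)*(-22) = 0*(-22) = 0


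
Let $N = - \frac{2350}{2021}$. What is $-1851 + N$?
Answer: $- \frac{79643}{43} \approx -1852.2$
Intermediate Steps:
$N = - \frac{50}{43}$ ($N = \left(-2350\right) \frac{1}{2021} = - \frac{50}{43} \approx -1.1628$)
$-1851 + N = -1851 - \frac{50}{43} = - \frac{79643}{43}$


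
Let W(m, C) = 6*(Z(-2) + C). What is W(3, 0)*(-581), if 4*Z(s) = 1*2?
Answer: -1743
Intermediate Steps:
Z(s) = ½ (Z(s) = (1*2)/4 = (¼)*2 = ½)
W(m, C) = 3 + 6*C (W(m, C) = 6*(½ + C) = 3 + 6*C)
W(3, 0)*(-581) = (3 + 6*0)*(-581) = (3 + 0)*(-581) = 3*(-581) = -1743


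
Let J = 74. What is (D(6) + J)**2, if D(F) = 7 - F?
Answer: 5625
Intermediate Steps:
(D(6) + J)**2 = ((7 - 1*6) + 74)**2 = ((7 - 6) + 74)**2 = (1 + 74)**2 = 75**2 = 5625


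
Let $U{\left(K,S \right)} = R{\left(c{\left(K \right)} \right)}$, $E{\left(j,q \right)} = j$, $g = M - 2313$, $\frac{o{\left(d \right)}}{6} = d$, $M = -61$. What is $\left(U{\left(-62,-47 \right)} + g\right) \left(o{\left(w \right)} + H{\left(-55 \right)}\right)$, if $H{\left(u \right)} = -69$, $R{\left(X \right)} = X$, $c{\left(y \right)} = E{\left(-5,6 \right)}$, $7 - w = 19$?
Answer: $335439$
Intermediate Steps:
$w = -12$ ($w = 7 - 19 = -12$)
$o{\left(d \right)} = 6 d$
$g = -2374$ ($g = -61 - 2313 = -2374$)
$c{\left(y \right)} = -5$
$U{\left(K,S \right)} = -5$
$\left(U{\left(-62,-47 \right)} + g\right) \left(o{\left(w \right)} + H{\left(-55 \right)}\right) = \left(-5 - 2374\right) \left(6 \left(-12\right) - 69\right) = - 2379 \left(-72 - 69\right) = \left(-2379\right) \left(-141\right) = 335439$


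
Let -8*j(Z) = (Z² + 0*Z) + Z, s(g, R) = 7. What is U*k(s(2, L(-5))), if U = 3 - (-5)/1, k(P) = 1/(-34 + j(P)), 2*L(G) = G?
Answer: -8/41 ≈ -0.19512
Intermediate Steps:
L(G) = G/2
j(Z) = -Z/8 - Z²/8 (j(Z) = -((Z² + 0*Z) + Z)/8 = -((Z² + 0) + Z)/8 = -(Z² + Z)/8 = -(Z + Z²)/8 = -Z/8 - Z²/8)
k(P) = 1/(-34 - P*(1 + P)/8)
U = 8 (U = 3 - (-5) = 3 - 1*(-5) = 3 + 5 = 8)
U*k(s(2, L(-5))) = 8*(-8/(272 + 7*(1 + 7))) = 8*(-8/(272 + 7*8)) = 8*(-8/(272 + 56)) = 8*(-8/328) = 8*(-8*1/328) = 8*(-1/41) = -8/41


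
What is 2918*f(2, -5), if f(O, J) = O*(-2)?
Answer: -11672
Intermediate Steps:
f(O, J) = -2*O
2918*f(2, -5) = 2918*(-2*2) = 2918*(-4) = -11672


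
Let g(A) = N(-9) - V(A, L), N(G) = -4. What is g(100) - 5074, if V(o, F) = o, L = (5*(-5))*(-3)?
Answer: -5178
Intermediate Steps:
L = 75 (L = -25*(-3) = 75)
g(A) = -4 - A
g(100) - 5074 = (-4 - 1*100) - 5074 = (-4 - 100) - 5074 = -104 - 5074 = -5178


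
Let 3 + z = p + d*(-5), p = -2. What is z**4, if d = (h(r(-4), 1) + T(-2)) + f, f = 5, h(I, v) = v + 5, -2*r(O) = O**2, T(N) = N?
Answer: 6250000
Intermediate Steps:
r(O) = -O**2/2
h(I, v) = 5 + v
d = 9 (d = ((5 + 1) - 2) + 5 = (6 - 2) + 5 = 4 + 5 = 9)
z = -50 (z = -3 + (-2 + 9*(-5)) = -3 + (-2 - 45) = -3 - 47 = -50)
z**4 = (-50)**4 = 6250000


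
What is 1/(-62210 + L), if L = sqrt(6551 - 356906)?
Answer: -12442/774086891 - I*sqrt(350355)/3870434455 ≈ -1.6073e-5 - 1.5293e-7*I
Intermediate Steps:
L = I*sqrt(350355) (L = sqrt(-350355) = I*sqrt(350355) ≈ 591.91*I)
1/(-62210 + L) = 1/(-62210 + I*sqrt(350355))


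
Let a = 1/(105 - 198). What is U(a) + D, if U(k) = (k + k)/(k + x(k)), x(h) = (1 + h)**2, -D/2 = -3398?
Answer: 56889130/8371 ≈ 6796.0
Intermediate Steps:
D = 6796 (D = -2*(-3398) = 6796)
a = -1/93 (a = 1/(-93) = -1/93 ≈ -0.010753)
U(k) = 2*k/(k + (1 + k)**2) (U(k) = (k + k)/(k + (1 + k)**2) = (2*k)/(k + (1 + k)**2) = 2*k/(k + (1 + k)**2))
U(a) + D = 2*(-1/93)/(-1/93 + (1 - 1/93)**2) + 6796 = 2*(-1/93)/(-1/93 + (92/93)**2) + 6796 = 2*(-1/93)/(-1/93 + 8464/8649) + 6796 = 2*(-1/93)/(8371/8649) + 6796 = 2*(-1/93)*(8649/8371) + 6796 = -186/8371 + 6796 = 56889130/8371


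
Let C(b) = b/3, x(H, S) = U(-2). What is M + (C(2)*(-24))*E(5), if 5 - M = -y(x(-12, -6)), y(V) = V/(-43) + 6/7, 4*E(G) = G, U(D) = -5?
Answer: -4222/301 ≈ -14.027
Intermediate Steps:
x(H, S) = -5
E(G) = G/4
C(b) = b/3 (C(b) = b*(⅓) = b/3)
y(V) = 6/7 - V/43 (y(V) = V*(-1/43) + 6*(⅐) = -V/43 + 6/7 = 6/7 - V/43)
M = 1798/301 (M = 5 - (-1)*(6/7 - 1/43*(-5)) = 5 - (-1)*(6/7 + 5/43) = 5 - (-1)*293/301 = 5 - 1*(-293/301) = 5 + 293/301 = 1798/301 ≈ 5.9734)
M + (C(2)*(-24))*E(5) = 1798/301 + (((⅓)*2)*(-24))*((¼)*5) = 1798/301 + ((⅔)*(-24))*(5/4) = 1798/301 - 16*5/4 = 1798/301 - 20 = -4222/301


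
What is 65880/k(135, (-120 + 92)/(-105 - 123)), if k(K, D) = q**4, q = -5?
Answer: 13176/125 ≈ 105.41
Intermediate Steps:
k(K, D) = 625 (k(K, D) = (-5)**4 = 625)
65880/k(135, (-120 + 92)/(-105 - 123)) = 65880/625 = 65880*(1/625) = 13176/125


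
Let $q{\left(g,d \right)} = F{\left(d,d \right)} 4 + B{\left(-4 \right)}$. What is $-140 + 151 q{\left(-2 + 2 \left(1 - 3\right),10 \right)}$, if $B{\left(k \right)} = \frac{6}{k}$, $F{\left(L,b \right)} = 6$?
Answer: $\frac{6515}{2} \approx 3257.5$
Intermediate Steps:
$q{\left(g,d \right)} = \frac{45}{2}$ ($q{\left(g,d \right)} = 6 \cdot 4 + \frac{6}{-4} = 24 + 6 \left(- \frac{1}{4}\right) = 24 - \frac{3}{2} = \frac{45}{2}$)
$-140 + 151 q{\left(-2 + 2 \left(1 - 3\right),10 \right)} = -140 + 151 \cdot \frac{45}{2} = -140 + \frac{6795}{2} = \frac{6515}{2}$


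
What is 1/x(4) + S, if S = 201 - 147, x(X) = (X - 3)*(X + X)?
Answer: 433/8 ≈ 54.125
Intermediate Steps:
x(X) = 2*X*(-3 + X) (x(X) = (-3 + X)*(2*X) = 2*X*(-3 + X))
S = 54
1/x(4) + S = 1/(2*4*(-3 + 4)) + 54 = 1/(2*4*1) + 54 = 1/8 + 54 = ⅛ + 54 = 433/8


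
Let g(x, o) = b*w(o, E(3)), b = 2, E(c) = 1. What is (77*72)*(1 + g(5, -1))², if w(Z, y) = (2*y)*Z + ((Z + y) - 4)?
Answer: 670824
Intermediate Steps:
w(Z, y) = -4 + Z + y + 2*Z*y (w(Z, y) = 2*Z*y + (-4 + Z + y) = -4 + Z + y + 2*Z*y)
g(x, o) = -6 + 6*o (g(x, o) = 2*(-4 + o + 1 + 2*o*1) = 2*(-4 + o + 1 + 2*o) = 2*(-3 + 3*o) = -6 + 6*o)
(77*72)*(1 + g(5, -1))² = (77*72)*(1 + (-6 + 6*(-1)))² = 5544*(1 + (-6 - 6))² = 5544*(1 - 12)² = 5544*(-11)² = 5544*121 = 670824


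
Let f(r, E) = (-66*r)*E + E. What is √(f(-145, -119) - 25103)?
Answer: 2*I*√291013 ≈ 1078.9*I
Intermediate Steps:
f(r, E) = E - 66*E*r (f(r, E) = -66*E*r + E = E - 66*E*r)
√(f(-145, -119) - 25103) = √(-119*(1 - 66*(-145)) - 25103) = √(-119*(1 + 9570) - 25103) = √(-119*9571 - 25103) = √(-1138949 - 25103) = √(-1164052) = 2*I*√291013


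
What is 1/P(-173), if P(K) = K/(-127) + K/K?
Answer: 127/300 ≈ 0.42333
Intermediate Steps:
P(K) = 1 - K/127 (P(K) = K*(-1/127) + 1 = -K/127 + 1 = 1 - K/127)
1/P(-173) = 1/(1 - 1/127*(-173)) = 1/(1 + 173/127) = 1/(300/127) = 127/300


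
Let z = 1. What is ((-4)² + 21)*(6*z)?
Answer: 222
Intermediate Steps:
((-4)² + 21)*(6*z) = ((-4)² + 21)*(6*1) = (16 + 21)*6 = 37*6 = 222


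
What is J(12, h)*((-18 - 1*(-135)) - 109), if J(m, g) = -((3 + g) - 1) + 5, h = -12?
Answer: 120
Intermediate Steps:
J(m, g) = 3 - g (J(m, g) = -(2 + g) + 5 = (-2 - g) + 5 = 3 - g)
J(12, h)*((-18 - 1*(-135)) - 109) = (3 - 1*(-12))*((-18 - 1*(-135)) - 109) = (3 + 12)*((-18 + 135) - 109) = 15*(117 - 109) = 15*8 = 120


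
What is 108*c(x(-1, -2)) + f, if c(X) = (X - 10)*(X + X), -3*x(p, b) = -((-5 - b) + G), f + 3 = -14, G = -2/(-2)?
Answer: 1519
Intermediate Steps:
G = 1 (G = -2*(-1/2) = 1)
f = -17 (f = -3 - 14 = -17)
x(p, b) = -4/3 - b/3 (x(p, b) = -(-1)*((-5 - b) + 1)/3 = -(-1)*(-4 - b)/3 = -(4 + b)/3 = -4/3 - b/3)
c(X) = 2*X*(-10 + X) (c(X) = (-10 + X)*(2*X) = 2*X*(-10 + X))
108*c(x(-1, -2)) + f = 108*(2*(-4/3 - 1/3*(-2))*(-10 + (-4/3 - 1/3*(-2)))) - 17 = 108*(2*(-4/3 + 2/3)*(-10 + (-4/3 + 2/3))) - 17 = 108*(2*(-2/3)*(-10 - 2/3)) - 17 = 108*(2*(-2/3)*(-32/3)) - 17 = 108*(128/9) - 17 = 1536 - 17 = 1519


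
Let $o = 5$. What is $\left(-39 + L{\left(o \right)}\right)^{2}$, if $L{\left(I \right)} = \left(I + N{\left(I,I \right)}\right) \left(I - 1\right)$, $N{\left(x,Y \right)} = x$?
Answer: $1$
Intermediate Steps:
$L{\left(I \right)} = 2 I \left(-1 + I\right)$ ($L{\left(I \right)} = \left(I + I\right) \left(I - 1\right) = 2 I \left(-1 + I\right)$)
$\left(-39 + L{\left(o \right)}\right)^{2} = \left(-39 + 2 \cdot 5 \left(-1 + 5\right)\right)^{2} = \left(-39 + 2 \cdot 5 \cdot 4\right)^{2} = \left(-39 + 40\right)^{2} = 1^{2} = 1$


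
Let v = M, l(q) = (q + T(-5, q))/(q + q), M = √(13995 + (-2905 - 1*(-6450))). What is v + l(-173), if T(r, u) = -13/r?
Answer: 426/865 + 2*√4385 ≈ 132.93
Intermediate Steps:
M = 2*√4385 (M = √(13995 + (-2905 + 6450)) = √(13995 + 3545) = √17540 = 2*√4385 ≈ 132.44)
l(q) = (13/5 + q)/(2*q) (l(q) = (q - 13/(-5))/(q + q) = (q - 13*(-⅕))/((2*q)) = (q + 13/5)*(1/(2*q)) = (13/5 + q)*(1/(2*q)) = (13/5 + q)/(2*q))
v = 2*√4385 ≈ 132.44
v + l(-173) = 2*√4385 + (⅒)*(13 + 5*(-173))/(-173) = 2*√4385 + (⅒)*(-1/173)*(13 - 865) = 2*√4385 + (⅒)*(-1/173)*(-852) = 2*√4385 + 426/865 = 426/865 + 2*√4385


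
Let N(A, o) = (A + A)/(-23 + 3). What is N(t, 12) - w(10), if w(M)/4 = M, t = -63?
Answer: -337/10 ≈ -33.700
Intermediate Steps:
w(M) = 4*M
N(A, o) = -A/10 (N(A, o) = (2*A)/(-20) = (2*A)*(-1/20) = -A/10)
N(t, 12) - w(10) = -⅒*(-63) - 4*10 = 63/10 - 1*40 = 63/10 - 40 = -337/10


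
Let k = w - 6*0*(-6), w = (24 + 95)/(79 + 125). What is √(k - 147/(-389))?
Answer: √5236329/2334 ≈ 0.98042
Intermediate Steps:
w = 7/12 (w = 119/204 = 119*(1/204) = 7/12 ≈ 0.58333)
k = 7/12 (k = 7/12 - 6*0*(-6) = 7/12 + 0*(-6) = 7/12 + 0 = 7/12 ≈ 0.58333)
√(k - 147/(-389)) = √(7/12 - 147/(-389)) = √(7/12 - 147*(-1/389)) = √(7/12 + 147/389) = √(4487/4668) = √5236329/2334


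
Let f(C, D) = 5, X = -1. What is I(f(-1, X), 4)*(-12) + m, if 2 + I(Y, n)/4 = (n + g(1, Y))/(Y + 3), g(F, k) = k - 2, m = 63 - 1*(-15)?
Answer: 132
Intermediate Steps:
m = 78 (m = 63 + 15 = 78)
g(F, k) = -2 + k
I(Y, n) = -8 + 4*(-2 + Y + n)/(3 + Y) (I(Y, n) = -8 + 4*((n + (-2 + Y))/(Y + 3)) = -8 + 4*((-2 + Y + n)/(3 + Y)) = -8 + 4*(-2 + Y + n)/(3 + Y))
I(f(-1, X), 4)*(-12) + m = (4*(-8 + 4 - 1*5)/(3 + 5))*(-12) + 78 = (4*(-8 + 4 - 5)/8)*(-12) + 78 = (4*(1/8)*(-9))*(-12) + 78 = -9/2*(-12) + 78 = 54 + 78 = 132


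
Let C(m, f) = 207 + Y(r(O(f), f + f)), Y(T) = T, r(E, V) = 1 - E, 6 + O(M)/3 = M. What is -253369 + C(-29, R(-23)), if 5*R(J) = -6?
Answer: -1265697/5 ≈ -2.5314e+5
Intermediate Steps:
O(M) = -18 + 3*M
R(J) = -6/5 (R(J) = (⅕)*(-6) = -6/5)
C(m, f) = 226 - 3*f (C(m, f) = 207 + (1 - (-18 + 3*f)) = 207 + (1 + (18 - 3*f)) = 207 + (19 - 3*f) = 226 - 3*f)
-253369 + C(-29, R(-23)) = -253369 + (226 - 3*(-6/5)) = -253369 + (226 + 18/5) = -253369 + 1148/5 = -1265697/5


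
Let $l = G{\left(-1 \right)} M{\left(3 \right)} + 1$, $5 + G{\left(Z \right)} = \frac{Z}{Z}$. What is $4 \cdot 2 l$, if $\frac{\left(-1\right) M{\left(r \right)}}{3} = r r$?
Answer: $872$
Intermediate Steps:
$G{\left(Z \right)} = -4$ ($G{\left(Z \right)} = -5 + \frac{Z}{Z} = -5 + 1 = -4$)
$M{\left(r \right)} = - 3 r^{2}$ ($M{\left(r \right)} = - 3 r r = - 3 r^{2}$)
$l = 109$ ($l = - 4 \left(- 3 \cdot 3^{2}\right) + 1 = - 4 \left(\left(-3\right) 9\right) + 1 = \left(-4\right) \left(-27\right) + 1 = 108 + 1 = 109$)
$4 \cdot 2 l = 4 \cdot 2 \cdot 109 = 8 \cdot 109 = 872$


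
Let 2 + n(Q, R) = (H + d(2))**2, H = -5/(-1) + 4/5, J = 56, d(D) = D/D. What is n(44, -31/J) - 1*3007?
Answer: -74069/25 ≈ -2962.8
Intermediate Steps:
d(D) = 1
H = 29/5 (H = -5*(-1) + 4*(1/5) = 5 + 4/5 = 29/5 ≈ 5.8000)
n(Q, R) = 1106/25 (n(Q, R) = -2 + (29/5 + 1)**2 = -2 + (34/5)**2 = -2 + 1156/25 = 1106/25)
n(44, -31/J) - 1*3007 = 1106/25 - 1*3007 = 1106/25 - 3007 = -74069/25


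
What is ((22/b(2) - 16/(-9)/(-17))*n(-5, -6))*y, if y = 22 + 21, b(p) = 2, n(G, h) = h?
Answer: -143362/51 ≈ -2811.0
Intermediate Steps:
y = 43
((22/b(2) - 16/(-9)/(-17))*n(-5, -6))*y = ((22/2 - 16/(-9)/(-17))*(-6))*43 = ((22*(½) - 16*(-⅑)*(-1/17))*(-6))*43 = ((11 + (16/9)*(-1/17))*(-6))*43 = ((11 - 16/153)*(-6))*43 = ((1667/153)*(-6))*43 = -3334/51*43 = -143362/51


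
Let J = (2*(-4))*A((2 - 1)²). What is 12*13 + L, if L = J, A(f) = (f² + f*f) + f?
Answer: 132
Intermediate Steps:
A(f) = f + 2*f² (A(f) = (f² + f²) + f = 2*f² + f = f + 2*f²)
J = -24 (J = (2*(-4))*((2 - 1)²*(1 + 2*(2 - 1)²)) = -8*1²*(1 + 2*1²) = -8*(1 + 2*1) = -8*(1 + 2) = -8*3 = -24)
L = -24
12*13 + L = 12*13 - 24 = 156 - 24 = 132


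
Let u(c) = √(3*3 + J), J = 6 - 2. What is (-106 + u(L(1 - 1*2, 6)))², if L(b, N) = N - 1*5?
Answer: (106 - √13)² ≈ 10485.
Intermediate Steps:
J = 4
L(b, N) = -5 + N (L(b, N) = N - 5 = -5 + N)
u(c) = √13 (u(c) = √(3*3 + 4) = √(9 + 4) = √13)
(-106 + u(L(1 - 1*2, 6)))² = (-106 + √13)²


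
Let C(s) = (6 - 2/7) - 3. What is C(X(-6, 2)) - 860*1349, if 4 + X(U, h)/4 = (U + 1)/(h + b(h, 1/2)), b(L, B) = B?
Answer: -8120961/7 ≈ -1.1601e+6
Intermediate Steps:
X(U, h) = -16 + 4*(1 + U)/(1/2 + h) (X(U, h) = -16 + 4*((U + 1)/(h + 1/2)) = -16 + 4*((1 + U)/(h + 1/2)) = -16 + 4*((1 + U)/(1/2 + h)) = -16 + 4*(1 + U)/(1/2 + h))
C(s) = 19/7 (C(s) = (6 - 2*1/7) - 3 = (6 - 2/7) - 3 = 40/7 - 3 = 19/7)
C(X(-6, 2)) - 860*1349 = 19/7 - 860*1349 = 19/7 - 1160140 = -8120961/7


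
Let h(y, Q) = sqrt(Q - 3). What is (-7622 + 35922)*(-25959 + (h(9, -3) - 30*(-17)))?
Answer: -720206700 + 28300*I*sqrt(6) ≈ -7.2021e+8 + 69321.0*I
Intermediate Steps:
h(y, Q) = sqrt(-3 + Q)
(-7622 + 35922)*(-25959 + (h(9, -3) - 30*(-17))) = (-7622 + 35922)*(-25959 + (sqrt(-3 - 3) - 30*(-17))) = 28300*(-25959 + (sqrt(-6) + 510)) = 28300*(-25959 + (I*sqrt(6) + 510)) = 28300*(-25959 + (510 + I*sqrt(6))) = 28300*(-25449 + I*sqrt(6)) = -720206700 + 28300*I*sqrt(6)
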